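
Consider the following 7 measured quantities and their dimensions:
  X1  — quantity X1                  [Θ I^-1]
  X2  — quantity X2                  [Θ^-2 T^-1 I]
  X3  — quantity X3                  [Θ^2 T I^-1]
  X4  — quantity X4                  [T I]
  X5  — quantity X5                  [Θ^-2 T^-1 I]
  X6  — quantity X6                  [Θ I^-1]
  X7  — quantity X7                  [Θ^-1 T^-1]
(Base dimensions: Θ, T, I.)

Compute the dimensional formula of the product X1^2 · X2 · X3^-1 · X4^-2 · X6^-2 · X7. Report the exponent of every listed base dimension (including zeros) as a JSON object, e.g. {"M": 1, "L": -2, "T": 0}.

Dimensional matrix (Θ×T×I by X1×X2×X3×X4×X5×X6×X7):
  Θ: [ 1 -2  2  0 -2  1 -1]
  T: [ 0 -1  1  1 -1  0 -1]
  I: [-1  1 -1  1  1 -1  0]
  [Θ]: (2)·1+(1)·-2+(-1)·2+(-2)·0+(-2)·1+(1)·-1 = -5
  [T]: (2)·0+(1)·-1+(-1)·1+(-2)·1+(-2)·0+(1)·-1 = -5
  [I]: (2)·-1+(1)·1+(-1)·-1+(-2)·1+(-2)·-1+(1)·0 = 0
⇒ Θ^-5 T^-5

{"Θ": -5, "T": -5, "I": 0}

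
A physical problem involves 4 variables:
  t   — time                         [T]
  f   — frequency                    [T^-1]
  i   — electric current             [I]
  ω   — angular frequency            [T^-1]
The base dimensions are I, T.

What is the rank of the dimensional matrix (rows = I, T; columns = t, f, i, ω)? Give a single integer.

2

Exponent matrix [I,T] × [t,f,i,ω]:
  I: [ 0  0  1  0]
  T: [ 1 -1  0 -1]
Row reduction gives pivot columns t,i; rank = 2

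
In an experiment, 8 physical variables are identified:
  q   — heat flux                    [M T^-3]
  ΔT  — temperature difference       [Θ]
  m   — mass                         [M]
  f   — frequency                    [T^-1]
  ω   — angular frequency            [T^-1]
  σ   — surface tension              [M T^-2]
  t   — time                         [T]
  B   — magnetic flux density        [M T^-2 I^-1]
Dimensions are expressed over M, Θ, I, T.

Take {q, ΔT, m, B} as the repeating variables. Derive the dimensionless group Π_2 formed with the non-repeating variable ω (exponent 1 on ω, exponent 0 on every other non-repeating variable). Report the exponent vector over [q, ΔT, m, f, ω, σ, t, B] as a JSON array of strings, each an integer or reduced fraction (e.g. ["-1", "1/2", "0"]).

["-1/3", "0", "1/3", "0", "1", "0", "0", "0"]

Exponent matrix [M,Θ,I,T] × [q,ΔT,m,f,ω,σ,t,B]:
  M: [ 1  0  1  0  0  1  0  1]
  Θ: [ 0  1  0  0  0  0  0  0]
  I: [ 0  0  0  0  0  0  0 -1]
  T: [-3  0  0 -1 -1 -2  1 -2]
Echelon form has 4 nonzero rows (pivots: q,ΔT,m,B)
Pivot set = {q,ΔT,m,B}, free = {f,ω,σ,t}
RREF:
  r0: [   1    0    0  1/3  1/3  2/3 -1/3    0]
  r1: [   0    1    0    0    0    0    0    0]
  r2: [   0    0    1 -1/3 -1/3  1/3  1/3    0]
  r3: [   0    0    0    0    0    0    0    1]
Fix exponent of ω at 1, f at 0, σ at 0, t at 0; solve each RREF row for its pivot's exponent:
  r0: exp(q) + (1/3)·1 = 0 ⇒ exp(q) = -1/3
  r1: exp(ΔT) + (0)·1 = 0 ⇒ exp(ΔT) = 0
  r2: exp(m) + (-1/3)·1 = 0 ⇒ exp(m) = 1/3
  r3: exp(B) + (0)·1 = 0 ⇒ exp(B) = 0
Π_2 = q^(-1/3) · m^(1/3) · ω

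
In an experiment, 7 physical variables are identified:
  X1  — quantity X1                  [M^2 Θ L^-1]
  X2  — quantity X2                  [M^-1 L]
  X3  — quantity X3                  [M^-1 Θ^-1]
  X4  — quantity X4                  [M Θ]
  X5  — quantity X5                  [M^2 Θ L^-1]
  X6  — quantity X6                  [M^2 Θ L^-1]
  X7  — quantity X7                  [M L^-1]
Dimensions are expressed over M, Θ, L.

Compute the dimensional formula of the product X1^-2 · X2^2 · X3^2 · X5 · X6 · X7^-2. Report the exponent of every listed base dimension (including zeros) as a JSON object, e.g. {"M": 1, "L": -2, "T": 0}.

{"M": -6, "Θ": -2, "L": 4}

Dimensional matrix (M×Θ×L by X1×X2×X3×X4×X5×X6×X7):
  M: [ 2 -1 -1  1  2  2  1]
  Θ: [ 1  0 -1  1  1  1  0]
  L: [-1  1  0  0 -1 -1 -1]
  [M]: (-2)·2+(2)·-1+(2)·-1+(1)·2+(1)·2+(-2)·1 = -6
  [Θ]: (-2)·1+(2)·0+(2)·-1+(1)·1+(1)·1+(-2)·0 = -2
  [L]: (-2)·-1+(2)·1+(2)·0+(1)·-1+(1)·-1+(-2)·-1 = 4
⇒ M^-6 Θ^-2 L^4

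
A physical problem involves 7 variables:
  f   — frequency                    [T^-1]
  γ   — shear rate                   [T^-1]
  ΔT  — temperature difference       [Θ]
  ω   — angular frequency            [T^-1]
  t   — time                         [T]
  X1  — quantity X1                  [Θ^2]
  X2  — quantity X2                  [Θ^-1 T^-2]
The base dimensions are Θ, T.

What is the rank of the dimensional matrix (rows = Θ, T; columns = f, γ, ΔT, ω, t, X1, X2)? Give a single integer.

Write exponents as rows Θ,T / cols f,γ,ΔT,ω,t,X1,X2:
  Θ: [ 0  0  1  0  0  2 -1]
  T: [-1 -1  0 -1  1  0 -2]
Echelon form has 2 nonzero rows (pivots: f,ΔT)

2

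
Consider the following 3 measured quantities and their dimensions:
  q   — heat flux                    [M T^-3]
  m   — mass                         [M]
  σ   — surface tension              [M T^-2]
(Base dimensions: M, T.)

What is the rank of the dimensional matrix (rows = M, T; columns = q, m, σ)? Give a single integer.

2

Write exponents as rows M,T / cols q,m,σ:
  M: [ 1  1  1]
  T: [-3  0 -2]
RREF → pivots at {q,m} ⇒ r = 2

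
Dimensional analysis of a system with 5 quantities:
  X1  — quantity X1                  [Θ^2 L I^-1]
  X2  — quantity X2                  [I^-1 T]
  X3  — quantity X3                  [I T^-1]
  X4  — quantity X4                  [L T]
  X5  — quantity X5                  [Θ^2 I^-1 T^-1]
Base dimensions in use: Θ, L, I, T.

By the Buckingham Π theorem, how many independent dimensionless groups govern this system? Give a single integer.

Exponent matrix [Θ,L,I,T] × [X1,X2,X3,X4,X5]:
  Θ: [ 2  0  0  0  2]
  L: [ 1  0  0  1  0]
  I: [-1 -1  1  0 -1]
  T: [ 0  1 -1  1 -1]
RREF → pivots at {X1,X2,X4} ⇒ r = 3
Π count = n − r = 5 − 3 = 2

2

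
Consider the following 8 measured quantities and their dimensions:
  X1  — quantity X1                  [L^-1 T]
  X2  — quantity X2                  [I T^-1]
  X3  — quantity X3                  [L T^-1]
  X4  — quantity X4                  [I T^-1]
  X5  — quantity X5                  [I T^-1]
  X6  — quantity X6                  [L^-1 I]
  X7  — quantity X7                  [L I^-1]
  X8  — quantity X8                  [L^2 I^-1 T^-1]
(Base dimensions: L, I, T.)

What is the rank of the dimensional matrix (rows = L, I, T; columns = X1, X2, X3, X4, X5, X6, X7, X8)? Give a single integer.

2

Dimensional matrix (L×I×T by X1×X2×X3×X4×X5×X6×X7×X8):
  L: [-1  0  1  0  0 -1  1  2]
  I: [ 0  1  0  1  1  1 -1 -1]
  T: [ 1 -1 -1 -1 -1  0  0 -1]
RREF → pivots at {X1,X2} ⇒ r = 2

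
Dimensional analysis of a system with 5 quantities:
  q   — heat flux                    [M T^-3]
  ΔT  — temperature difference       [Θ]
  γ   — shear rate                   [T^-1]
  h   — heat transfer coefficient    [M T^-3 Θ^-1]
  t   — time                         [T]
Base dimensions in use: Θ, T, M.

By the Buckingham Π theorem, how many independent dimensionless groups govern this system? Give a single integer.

2

Exponent matrix [Θ,T,M] × [q,ΔT,γ,h,t]:
  Θ: [ 0  1  0 -1  0]
  T: [-3  0 -1 -3  1]
  M: [ 1  0  0  1  0]
Row reduction gives pivot columns q,ΔT,γ; rank = 3
n=5, r=3 ⇒ 2 dimensionless groups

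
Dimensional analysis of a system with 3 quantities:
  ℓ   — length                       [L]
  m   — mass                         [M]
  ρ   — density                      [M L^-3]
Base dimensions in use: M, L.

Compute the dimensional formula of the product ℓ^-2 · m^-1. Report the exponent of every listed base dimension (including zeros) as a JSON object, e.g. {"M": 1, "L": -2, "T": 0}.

Exponent matrix [M,L] × [ℓ,m,ρ]:
  M: [ 0  1  1]
  L: [ 1  0 -3]
  [M]: (-2)·0+(-1)·1 = -1
  [L]: (-2)·1+(-1)·0 = -2
⇒ M^-1 L^-2

{"M": -1, "L": -2}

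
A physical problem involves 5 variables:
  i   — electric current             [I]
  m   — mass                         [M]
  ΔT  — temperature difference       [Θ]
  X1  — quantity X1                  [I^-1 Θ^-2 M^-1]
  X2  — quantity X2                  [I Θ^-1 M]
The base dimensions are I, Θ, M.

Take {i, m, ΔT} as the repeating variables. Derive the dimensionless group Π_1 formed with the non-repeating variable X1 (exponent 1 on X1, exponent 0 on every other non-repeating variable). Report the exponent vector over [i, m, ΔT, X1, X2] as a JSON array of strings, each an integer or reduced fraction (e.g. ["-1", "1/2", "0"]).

["1", "1", "2", "1", "0"]

Exponent matrix [I,Θ,M] × [i,m,ΔT,X1,X2]:
  I: [ 1  0  0 -1  1]
  Θ: [ 0  0  1 -2 -1]
  M: [ 0  1  0 -1  1]
Echelon form has 3 nonzero rows (pivots: i,m,ΔT)
Repeat: i,m,ΔT; free: X1,X2
RREF:
  r0: [   1    0    0   -1    1]
  r1: [   0    1    0   -1    1]
  r2: [   0    0    1   -2   -1]
Fix exponent of X1 at 1, X2 at 0; solve each RREF row for its pivot's exponent:
  r0: exp(i) + (-1)·1 = 0 ⇒ exp(i) = 1
  r1: exp(m) + (-1)·1 = 0 ⇒ exp(m) = 1
  r2: exp(ΔT) + (-2)·1 = 0 ⇒ exp(ΔT) = 2
Π_1 = i · m · ΔT^2 · X1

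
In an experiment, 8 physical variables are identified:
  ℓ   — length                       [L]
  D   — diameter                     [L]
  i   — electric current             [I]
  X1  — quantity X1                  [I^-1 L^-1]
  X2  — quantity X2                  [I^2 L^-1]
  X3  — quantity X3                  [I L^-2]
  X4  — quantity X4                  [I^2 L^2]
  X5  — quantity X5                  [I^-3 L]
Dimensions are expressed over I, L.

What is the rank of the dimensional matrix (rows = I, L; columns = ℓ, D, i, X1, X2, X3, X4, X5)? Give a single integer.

2

Dimensional matrix (I×L by ℓ×D×i×X1×X2×X3×X4×X5):
  I: [ 0  0  1 -1  2  1  2 -3]
  L: [ 1  1  0 -1 -1 -2  2  1]
Echelon form has 2 nonzero rows (pivots: ℓ,i)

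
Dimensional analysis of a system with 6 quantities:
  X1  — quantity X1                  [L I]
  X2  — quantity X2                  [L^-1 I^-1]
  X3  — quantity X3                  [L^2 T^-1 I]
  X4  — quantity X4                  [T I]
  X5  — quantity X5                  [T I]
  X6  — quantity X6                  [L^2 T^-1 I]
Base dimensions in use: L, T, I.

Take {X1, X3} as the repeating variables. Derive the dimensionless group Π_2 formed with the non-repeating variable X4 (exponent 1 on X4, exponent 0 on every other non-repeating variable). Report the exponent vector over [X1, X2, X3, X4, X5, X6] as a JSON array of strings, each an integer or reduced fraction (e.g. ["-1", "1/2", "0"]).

Exponent matrix [L,T,I] × [X1,X2,X3,X4,X5,X6]:
  L: [ 1 -1  2  0  0  2]
  T: [ 0  0 -1  1  1 -1]
  I: [ 1 -1  1  1  1  1]
Row reduction gives pivot columns X1,X3; rank = 2
Pivot set = {X1,X3}, free = {X2,X4,X5,X6}
RREF:
  r0: [   1   -1    0    2    2    0]
  r1: [   0    0    1   -1   -1    1]
  r2: [   0    0    0    0    0    0]
Fix exponent of X4 at 1, X2 at 0, X5 at 0, X6 at 0; solve each RREF row for its pivot's exponent:
  r0: exp(X1) + (2)·1 = 0 ⇒ exp(X1) = -2
  r1: exp(X3) + (-1)·1 = 0 ⇒ exp(X3) = 1
Π_2 = X1^-2 · X3 · X4

["-2", "0", "1", "1", "0", "0"]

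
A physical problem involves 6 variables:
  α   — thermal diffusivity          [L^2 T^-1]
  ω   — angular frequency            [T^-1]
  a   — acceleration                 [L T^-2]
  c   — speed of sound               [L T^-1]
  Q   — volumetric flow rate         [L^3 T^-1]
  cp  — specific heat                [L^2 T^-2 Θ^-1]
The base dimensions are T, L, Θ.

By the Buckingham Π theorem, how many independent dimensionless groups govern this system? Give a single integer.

Write exponents as rows T,L,Θ / cols α,ω,a,c,Q,cp:
  T: [-1 -1 -2 -1 -1 -2]
  L: [ 2  0  1  1  3  2]
  Θ: [ 0  0  0  0  0 -1]
Echelon form has 3 nonzero rows (pivots: α,ω,cp)
n=6, r=3 ⇒ 3 dimensionless groups

3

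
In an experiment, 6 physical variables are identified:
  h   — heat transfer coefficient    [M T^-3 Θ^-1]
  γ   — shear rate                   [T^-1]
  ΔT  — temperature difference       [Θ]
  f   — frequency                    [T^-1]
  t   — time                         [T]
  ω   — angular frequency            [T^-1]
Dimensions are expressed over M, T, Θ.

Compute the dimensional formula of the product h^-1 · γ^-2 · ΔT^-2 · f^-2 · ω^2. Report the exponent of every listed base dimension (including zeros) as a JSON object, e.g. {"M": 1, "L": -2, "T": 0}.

{"M": -1, "T": 5, "Θ": -1}

Exponent matrix [M,T,Θ] × [h,γ,ΔT,f,t,ω]:
  M: [ 1  0  0  0  0  0]
  T: [-3 -1  0 -1  1 -1]
  Θ: [-1  0  1  0  0  0]
  [M]: (-1)·1+(-2)·0+(-2)·0+(-2)·0+(2)·0 = -1
  [T]: (-1)·-3+(-2)·-1+(-2)·0+(-2)·-1+(2)·-1 = 5
  [Θ]: (-1)·-1+(-2)·0+(-2)·1+(-2)·0+(2)·0 = -1
⇒ M^-1 T^5 Θ^-1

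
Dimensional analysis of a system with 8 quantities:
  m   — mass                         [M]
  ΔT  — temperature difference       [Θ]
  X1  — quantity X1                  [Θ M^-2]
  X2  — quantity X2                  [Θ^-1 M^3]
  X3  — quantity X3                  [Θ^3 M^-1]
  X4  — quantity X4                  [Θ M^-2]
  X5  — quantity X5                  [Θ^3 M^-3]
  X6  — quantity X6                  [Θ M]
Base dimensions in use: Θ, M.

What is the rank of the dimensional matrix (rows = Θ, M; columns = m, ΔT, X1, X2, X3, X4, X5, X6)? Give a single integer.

Exponent matrix [Θ,M] × [m,ΔT,X1,X2,X3,X4,X5,X6]:
  Θ: [ 0  1  1 -1  3  1  3  1]
  M: [ 1  0 -2  3 -1 -2 -3  1]
RREF → pivots at {m,ΔT} ⇒ r = 2

2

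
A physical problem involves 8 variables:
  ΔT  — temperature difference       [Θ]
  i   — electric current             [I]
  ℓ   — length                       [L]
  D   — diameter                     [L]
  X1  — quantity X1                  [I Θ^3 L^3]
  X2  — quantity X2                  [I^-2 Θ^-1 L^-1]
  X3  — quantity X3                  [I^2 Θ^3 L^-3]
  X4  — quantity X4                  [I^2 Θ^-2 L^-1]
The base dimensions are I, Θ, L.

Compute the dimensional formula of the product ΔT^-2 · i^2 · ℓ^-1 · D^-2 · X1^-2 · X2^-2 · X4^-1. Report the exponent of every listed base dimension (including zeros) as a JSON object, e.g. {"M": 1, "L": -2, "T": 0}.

{"I": 2, "Θ": -4, "L": -6}

Dimensional matrix (I×Θ×L by ΔT×i×ℓ×D×X1×X2×X3×X4):
  I: [ 0  1  0  0  1 -2  2  2]
  Θ: [ 1  0  0  0  3 -1  3 -2]
  L: [ 0  0  1  1  3 -1 -3 -1]
  [I]: (-2)·0+(2)·1+(-1)·0+(-2)·0+(-2)·1+(-2)·-2+(-1)·2 = 2
  [Θ]: (-2)·1+(2)·0+(-1)·0+(-2)·0+(-2)·3+(-2)·-1+(-1)·-2 = -4
  [L]: (-2)·0+(2)·0+(-1)·1+(-2)·1+(-2)·3+(-2)·-1+(-1)·-1 = -6
⇒ I^2 Θ^-4 L^-6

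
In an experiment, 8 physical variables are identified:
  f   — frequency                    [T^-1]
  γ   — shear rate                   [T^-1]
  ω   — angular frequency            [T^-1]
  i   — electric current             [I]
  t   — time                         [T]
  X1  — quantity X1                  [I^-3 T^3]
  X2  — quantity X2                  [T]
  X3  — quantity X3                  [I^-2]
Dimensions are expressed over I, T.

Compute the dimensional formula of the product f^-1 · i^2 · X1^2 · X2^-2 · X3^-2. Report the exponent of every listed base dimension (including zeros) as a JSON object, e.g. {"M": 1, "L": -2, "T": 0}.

{"I": 0, "T": 5}

Dimensional matrix (I×T by f×γ×ω×i×t×X1×X2×X3):
  I: [ 0  0  0  1  0 -3  0 -2]
  T: [-1 -1 -1  0  1  3  1  0]
  [I]: (-1)·0+(2)·1+(2)·-3+(-2)·0+(-2)·-2 = 0
  [T]: (-1)·-1+(2)·0+(2)·3+(-2)·1+(-2)·0 = 5
⇒ T^5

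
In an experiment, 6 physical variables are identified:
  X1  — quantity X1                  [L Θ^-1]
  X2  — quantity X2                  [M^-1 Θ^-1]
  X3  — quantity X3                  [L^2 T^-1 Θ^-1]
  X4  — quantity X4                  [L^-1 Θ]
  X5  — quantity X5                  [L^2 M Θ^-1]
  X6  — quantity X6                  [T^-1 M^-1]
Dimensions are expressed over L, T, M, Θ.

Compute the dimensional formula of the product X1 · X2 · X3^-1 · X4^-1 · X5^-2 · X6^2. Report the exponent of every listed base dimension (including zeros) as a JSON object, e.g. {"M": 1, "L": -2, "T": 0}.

Dimensional matrix (L×T×M×Θ by X1×X2×X3×X4×X5×X6):
  L: [ 1  0  2 -1  2  0]
  T: [ 0  0 -1  0  0 -1]
  M: [ 0 -1  0  0  1 -1]
  Θ: [-1 -1 -1  1 -1  0]
  [L]: (1)·1+(1)·0+(-1)·2+(-1)·-1+(-2)·2+(2)·0 = -4
  [T]: (1)·0+(1)·0+(-1)·-1+(-1)·0+(-2)·0+(2)·-1 = -1
  [M]: (1)·0+(1)·-1+(-1)·0+(-1)·0+(-2)·1+(2)·-1 = -5
  [Θ]: (1)·-1+(1)·-1+(-1)·-1+(-1)·1+(-2)·-1+(2)·0 = 0
⇒ L^-4 T^-1 M^-5

{"L": -4, "T": -1, "M": -5, "Θ": 0}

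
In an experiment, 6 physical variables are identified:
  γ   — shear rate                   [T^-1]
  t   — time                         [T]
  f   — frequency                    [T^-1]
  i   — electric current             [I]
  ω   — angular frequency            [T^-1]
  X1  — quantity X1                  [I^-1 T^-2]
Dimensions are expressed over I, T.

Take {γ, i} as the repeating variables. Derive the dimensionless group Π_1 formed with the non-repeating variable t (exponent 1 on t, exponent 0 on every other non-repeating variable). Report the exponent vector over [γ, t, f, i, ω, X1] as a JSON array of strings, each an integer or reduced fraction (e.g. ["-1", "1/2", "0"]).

["1", "1", "0", "0", "0", "0"]

Dimensional matrix (I×T by γ×t×f×i×ω×X1):
  I: [ 0  0  0  1  0 -1]
  T: [-1  1 -1  0 -1 -2]
Echelon form has 2 nonzero rows (pivots: γ,i)
Repeat: γ,i; free: t,f,ω,X1
RREF:
  r0: [   1   -1    1    0    1    2]
  r1: [   0    0    0    1    0   -1]
Fix exponent of t at 1, f at 0, ω at 0, X1 at 0; solve each RREF row for its pivot's exponent:
  r0: exp(γ) + (-1)·1 = 0 ⇒ exp(γ) = 1
  r1: exp(i) + (0)·1 = 0 ⇒ exp(i) = 0
Π_1 = γ · t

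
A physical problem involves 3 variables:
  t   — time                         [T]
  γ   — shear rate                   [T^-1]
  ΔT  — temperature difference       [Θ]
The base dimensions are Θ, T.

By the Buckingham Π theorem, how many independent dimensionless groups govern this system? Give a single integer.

1

Write exponents as rows Θ,T / cols t,γ,ΔT:
  Θ: [ 0  0  1]
  T: [ 1 -1  0]
Row reduction gives pivot columns t,ΔT; rank = 2
3 vars − rank 2 = 1 Π group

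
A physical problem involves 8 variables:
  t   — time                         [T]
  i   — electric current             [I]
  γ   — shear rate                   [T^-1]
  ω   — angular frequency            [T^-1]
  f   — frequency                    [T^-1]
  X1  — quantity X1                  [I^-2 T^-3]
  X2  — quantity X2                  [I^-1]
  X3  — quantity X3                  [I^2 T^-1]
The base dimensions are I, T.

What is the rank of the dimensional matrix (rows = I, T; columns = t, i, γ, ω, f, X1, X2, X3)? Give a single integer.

2

Dimensional matrix (I×T by t×i×γ×ω×f×X1×X2×X3):
  I: [ 0  1  0  0  0 -2 -1  2]
  T: [ 1  0 -1 -1 -1 -3  0 -1]
Echelon form has 2 nonzero rows (pivots: t,i)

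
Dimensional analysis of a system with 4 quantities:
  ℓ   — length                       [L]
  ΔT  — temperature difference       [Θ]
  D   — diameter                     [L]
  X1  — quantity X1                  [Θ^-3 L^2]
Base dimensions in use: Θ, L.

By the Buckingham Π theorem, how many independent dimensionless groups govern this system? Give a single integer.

2

Exponent matrix [Θ,L] × [ℓ,ΔT,D,X1]:
  Θ: [ 0  1  0 -3]
  L: [ 1  0  1  2]
Row reduction gives pivot columns ℓ,ΔT; rank = 2
n=4, r=2 ⇒ 2 dimensionless groups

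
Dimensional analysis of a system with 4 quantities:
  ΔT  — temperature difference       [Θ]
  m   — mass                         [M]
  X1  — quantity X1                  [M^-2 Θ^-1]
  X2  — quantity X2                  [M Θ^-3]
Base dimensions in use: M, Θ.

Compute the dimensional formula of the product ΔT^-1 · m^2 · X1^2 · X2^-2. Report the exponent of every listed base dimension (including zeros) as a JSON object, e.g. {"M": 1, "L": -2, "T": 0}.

{"M": -4, "Θ": 3}

Write exponents as rows M,Θ / cols ΔT,m,X1,X2:
  M: [ 0  1 -2  1]
  Θ: [ 1  0 -1 -3]
  [M]: (-1)·0+(2)·1+(2)·-2+(-2)·1 = -4
  [Θ]: (-1)·1+(2)·0+(2)·-1+(-2)·-3 = 3
⇒ M^-4 Θ^3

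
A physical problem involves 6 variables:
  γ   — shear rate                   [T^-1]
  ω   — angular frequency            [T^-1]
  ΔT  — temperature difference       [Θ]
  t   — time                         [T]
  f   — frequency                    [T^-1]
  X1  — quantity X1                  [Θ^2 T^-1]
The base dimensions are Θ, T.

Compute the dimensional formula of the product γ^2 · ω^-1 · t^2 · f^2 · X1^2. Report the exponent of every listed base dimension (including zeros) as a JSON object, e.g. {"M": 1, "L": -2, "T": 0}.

{"Θ": 4, "T": -3}

Exponent matrix [Θ,T] × [γ,ω,ΔT,t,f,X1]:
  Θ: [ 0  0  1  0  0  2]
  T: [-1 -1  0  1 -1 -1]
  [Θ]: (2)·0+(-1)·0+(2)·0+(2)·0+(2)·2 = 4
  [T]: (2)·-1+(-1)·-1+(2)·1+(2)·-1+(2)·-1 = -3
⇒ Θ^4 T^-3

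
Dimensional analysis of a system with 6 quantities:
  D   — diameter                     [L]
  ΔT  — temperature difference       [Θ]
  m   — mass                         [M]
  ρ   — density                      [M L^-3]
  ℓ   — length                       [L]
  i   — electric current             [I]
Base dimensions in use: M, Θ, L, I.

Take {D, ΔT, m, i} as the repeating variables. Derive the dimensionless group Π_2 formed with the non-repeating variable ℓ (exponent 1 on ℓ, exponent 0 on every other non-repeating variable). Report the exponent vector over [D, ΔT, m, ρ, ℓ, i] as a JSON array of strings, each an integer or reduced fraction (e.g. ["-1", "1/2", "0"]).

["-1", "0", "0", "0", "1", "0"]

Write exponents as rows M,Θ,L,I / cols D,ΔT,m,ρ,ℓ,i:
  M: [ 0  0  1  1  0  0]
  Θ: [ 0  1  0  0  0  0]
  L: [ 1  0  0 -3  1  0]
  I: [ 0  0  0  0  0  1]
RREF → pivots at {D,ΔT,m,i} ⇒ r = 4
Repeat: D,ΔT,m,i; free: ρ,ℓ
RREF:
  r0: [   1    0    0   -3    1    0]
  r1: [   0    1    0    0    0    0]
  r2: [   0    0    1    1    0    0]
  r3: [   0    0    0    0    0    1]
Fix exponent of ℓ at 1, ρ at 0; solve each RREF row for its pivot's exponent:
  r0: exp(D) + (1)·1 = 0 ⇒ exp(D) = -1
  r1: exp(ΔT) + (0)·1 = 0 ⇒ exp(ΔT) = 0
  r2: exp(m) + (0)·1 = 0 ⇒ exp(m) = 0
  r3: exp(i) + (0)·1 = 0 ⇒ exp(i) = 0
Π_2 = D^-1 · ℓ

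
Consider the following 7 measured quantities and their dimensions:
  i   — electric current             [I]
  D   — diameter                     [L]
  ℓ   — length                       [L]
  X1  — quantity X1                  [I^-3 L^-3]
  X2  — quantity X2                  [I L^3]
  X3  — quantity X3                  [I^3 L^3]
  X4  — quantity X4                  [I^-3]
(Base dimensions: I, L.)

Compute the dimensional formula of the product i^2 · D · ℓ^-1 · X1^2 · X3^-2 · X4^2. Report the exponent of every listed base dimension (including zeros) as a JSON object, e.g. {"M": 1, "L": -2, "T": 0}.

{"I": -16, "L": -12}

Exponent matrix [I,L] × [i,D,ℓ,X1,X2,X3,X4]:
  I: [ 1  0  0 -3  1  3 -3]
  L: [ 0  1  1 -3  3  3  0]
  [I]: (2)·1+(1)·0+(-1)·0+(2)·-3+(-2)·3+(2)·-3 = -16
  [L]: (2)·0+(1)·1+(-1)·1+(2)·-3+(-2)·3+(2)·0 = -12
⇒ I^-16 L^-12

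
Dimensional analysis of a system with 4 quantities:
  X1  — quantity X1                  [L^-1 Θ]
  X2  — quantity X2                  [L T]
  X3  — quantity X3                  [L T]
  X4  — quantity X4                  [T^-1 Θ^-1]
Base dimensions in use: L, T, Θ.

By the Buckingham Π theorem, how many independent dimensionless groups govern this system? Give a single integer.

2

Dimensional matrix (L×T×Θ by X1×X2×X3×X4):
  L: [-1  1  1  0]
  T: [ 0  1  1 -1]
  Θ: [ 1  0  0 -1]
RREF → pivots at {X1,X2} ⇒ r = 2
n=4, r=2 ⇒ 2 dimensionless groups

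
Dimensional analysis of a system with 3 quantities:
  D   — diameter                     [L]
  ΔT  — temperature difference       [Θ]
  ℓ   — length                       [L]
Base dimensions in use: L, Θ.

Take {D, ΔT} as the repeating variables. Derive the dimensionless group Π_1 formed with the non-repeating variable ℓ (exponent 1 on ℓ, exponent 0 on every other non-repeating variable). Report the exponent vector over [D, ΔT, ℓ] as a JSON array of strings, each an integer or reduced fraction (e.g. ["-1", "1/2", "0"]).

["-1", "0", "1"]

Write exponents as rows L,Θ / cols D,ΔT,ℓ:
  L: [ 1  0  1]
  Θ: [ 0  1  0]
Echelon form has 2 nonzero rows (pivots: D,ΔT)
Repeat: D,ΔT; free: ℓ
RREF:
  r0: [   1    0    1]
  r1: [   0    1    0]
Fix exponent of ℓ at 1; solve each RREF row for its pivot's exponent:
  r0: exp(D) + (1)·1 = 0 ⇒ exp(D) = -1
  r1: exp(ΔT) + (0)·1 = 0 ⇒ exp(ΔT) = 0
Π_1 = D^-1 · ℓ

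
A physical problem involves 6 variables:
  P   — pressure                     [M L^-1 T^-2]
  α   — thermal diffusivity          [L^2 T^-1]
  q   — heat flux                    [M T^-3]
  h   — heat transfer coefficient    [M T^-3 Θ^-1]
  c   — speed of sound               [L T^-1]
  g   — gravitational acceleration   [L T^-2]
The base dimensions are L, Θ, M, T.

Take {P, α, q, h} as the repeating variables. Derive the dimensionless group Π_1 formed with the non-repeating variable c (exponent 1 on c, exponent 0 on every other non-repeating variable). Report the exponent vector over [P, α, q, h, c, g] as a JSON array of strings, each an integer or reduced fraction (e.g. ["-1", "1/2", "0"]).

["1", "0", "-1", "0", "1", "0"]

Dimensional matrix (L×Θ×M×T by P×α×q×h×c×g):
  L: [-1  2  0  0  1  1]
  Θ: [ 0  0  0 -1  0  0]
  M: [ 1  0  1  1  0  0]
  T: [-2 -1 -3 -3 -1 -2]
Row reduction gives pivot columns P,α,q,h; rank = 4
Repeat: P,α,q,h; free: c,g
RREF:
  r0: [   1    0    0    0   -1   -3]
  r1: [   0    1    0    0    0   -1]
  r2: [   0    0    1    0    1    3]
  r3: [   0    0    0    1    0    0]
Fix exponent of c at 1, g at 0; solve each RREF row for its pivot's exponent:
  r0: exp(P) + (-1)·1 = 0 ⇒ exp(P) = 1
  r1: exp(α) + (0)·1 = 0 ⇒ exp(α) = 0
  r2: exp(q) + (1)·1 = 0 ⇒ exp(q) = -1
  r3: exp(h) + (0)·1 = 0 ⇒ exp(h) = 0
Π_1 = P · q^-1 · c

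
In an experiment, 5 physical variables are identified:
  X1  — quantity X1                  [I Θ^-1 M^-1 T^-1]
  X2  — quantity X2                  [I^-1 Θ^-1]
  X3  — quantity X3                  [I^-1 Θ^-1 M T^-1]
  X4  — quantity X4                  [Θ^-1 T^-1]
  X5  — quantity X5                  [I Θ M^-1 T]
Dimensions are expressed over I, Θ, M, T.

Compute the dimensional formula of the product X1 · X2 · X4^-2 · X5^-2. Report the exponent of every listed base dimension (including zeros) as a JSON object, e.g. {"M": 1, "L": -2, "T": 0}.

Exponent matrix [I,Θ,M,T] × [X1,X2,X3,X4,X5]:
  I: [ 1 -1 -1  0  1]
  Θ: [-1 -1 -1 -1  1]
  M: [-1  0  1  0 -1]
  T: [-1  0 -1 -1  1]
  [I]: (1)·1+(1)·-1+(-2)·0+(-2)·1 = -2
  [Θ]: (1)·-1+(1)·-1+(-2)·-1+(-2)·1 = -2
  [M]: (1)·-1+(1)·0+(-2)·0+(-2)·-1 = 1
  [T]: (1)·-1+(1)·0+(-2)·-1+(-2)·1 = -1
⇒ I^-2 Θ^-2 M T^-1

{"I": -2, "Θ": -2, "M": 1, "T": -1}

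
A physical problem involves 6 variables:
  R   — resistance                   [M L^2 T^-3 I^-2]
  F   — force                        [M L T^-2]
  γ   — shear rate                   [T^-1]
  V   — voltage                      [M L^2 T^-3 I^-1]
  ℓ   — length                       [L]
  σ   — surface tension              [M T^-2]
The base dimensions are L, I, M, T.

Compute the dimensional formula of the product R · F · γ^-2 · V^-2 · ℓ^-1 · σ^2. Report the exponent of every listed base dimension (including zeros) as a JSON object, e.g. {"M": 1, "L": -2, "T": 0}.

{"L": -2, "I": 0, "M": 2, "T": -1}

Exponent matrix [L,I,M,T] × [R,F,γ,V,ℓ,σ]:
  L: [ 2  1  0  2  1  0]
  I: [-2  0  0 -1  0  0]
  M: [ 1  1  0  1  0  1]
  T: [-3 -2 -1 -3  0 -2]
  [L]: (1)·2+(1)·1+(-2)·0+(-2)·2+(-1)·1+(2)·0 = -2
  [I]: (1)·-2+(1)·0+(-2)·0+(-2)·-1+(-1)·0+(2)·0 = 0
  [M]: (1)·1+(1)·1+(-2)·0+(-2)·1+(-1)·0+(2)·1 = 2
  [T]: (1)·-3+(1)·-2+(-2)·-1+(-2)·-3+(-1)·0+(2)·-2 = -1
⇒ L^-2 M^2 T^-1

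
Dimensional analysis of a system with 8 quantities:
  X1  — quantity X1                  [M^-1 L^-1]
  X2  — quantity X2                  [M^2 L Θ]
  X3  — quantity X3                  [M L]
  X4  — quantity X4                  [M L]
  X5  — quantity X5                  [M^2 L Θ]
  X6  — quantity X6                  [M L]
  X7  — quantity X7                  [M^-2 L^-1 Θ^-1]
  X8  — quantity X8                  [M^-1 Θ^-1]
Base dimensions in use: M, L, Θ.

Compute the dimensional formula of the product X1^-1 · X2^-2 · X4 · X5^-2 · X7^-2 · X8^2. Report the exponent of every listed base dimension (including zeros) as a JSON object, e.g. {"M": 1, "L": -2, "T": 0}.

Dimensional matrix (M×L×Θ by X1×X2×X3×X4×X5×X6×X7×X8):
  M: [-1  2  1  1  2  1 -2 -1]
  L: [-1  1  1  1  1  1 -1  0]
  Θ: [ 0  1  0  0  1  0 -1 -1]
  [M]: (-1)·-1+(-2)·2+(1)·1+(-2)·2+(-2)·-2+(2)·-1 = -4
  [L]: (-1)·-1+(-2)·1+(1)·1+(-2)·1+(-2)·-1+(2)·0 = 0
  [Θ]: (-1)·0+(-2)·1+(1)·0+(-2)·1+(-2)·-1+(2)·-1 = -4
⇒ M^-4 Θ^-4

{"M": -4, "L": 0, "Θ": -4}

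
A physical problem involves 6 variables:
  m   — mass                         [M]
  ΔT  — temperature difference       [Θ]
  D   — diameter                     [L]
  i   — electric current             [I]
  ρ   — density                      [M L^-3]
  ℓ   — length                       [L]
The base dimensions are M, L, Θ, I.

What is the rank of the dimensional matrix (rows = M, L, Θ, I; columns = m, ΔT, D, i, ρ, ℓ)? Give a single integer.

4

Dimensional matrix (M×L×Θ×I by m×ΔT×D×i×ρ×ℓ):
  M: [ 1  0  0  0  1  0]
  L: [ 0  0  1  0 -3  1]
  Θ: [ 0  1  0  0  0  0]
  I: [ 0  0  0  1  0  0]
Row reduction gives pivot columns m,ΔT,D,i; rank = 4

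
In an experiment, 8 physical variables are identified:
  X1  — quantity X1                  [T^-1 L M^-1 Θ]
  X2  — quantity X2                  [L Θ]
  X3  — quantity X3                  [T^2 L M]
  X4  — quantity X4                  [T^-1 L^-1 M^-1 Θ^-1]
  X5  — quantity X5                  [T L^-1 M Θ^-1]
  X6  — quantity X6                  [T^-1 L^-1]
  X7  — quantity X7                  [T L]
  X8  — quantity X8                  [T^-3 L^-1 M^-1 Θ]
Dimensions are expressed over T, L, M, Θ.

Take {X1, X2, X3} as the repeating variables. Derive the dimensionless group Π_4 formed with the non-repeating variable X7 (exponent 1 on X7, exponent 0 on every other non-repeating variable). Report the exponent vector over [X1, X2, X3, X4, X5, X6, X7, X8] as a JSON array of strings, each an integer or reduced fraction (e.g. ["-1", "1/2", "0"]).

Write exponents as rows T,L,M,Θ / cols X1,X2,X3,X4,X5,X6,X7,X8:
  T: [-1  0  2 -1  1 -1  1 -3]
  L: [ 1  1  1 -1 -1 -1  1 -1]
  M: [-1  0  1 -1  1  0  0 -1]
  Θ: [ 1  1  0 -1 -1  0  0  1]
Row reduction gives pivot columns X1,X2,X3; rank = 3
Pivot set = {X1,X2,X3}, free = {X4,X5,X6,X7,X8}
RREF:
  r0: [   1    0    0    1   -1   -1    1   -1]
  r1: [   0    1    0   -2    0    1   -1    2]
  r2: [   0    0    1    0    0   -1    1   -2]
  r3: [   0    0    0    0    0    0    0    0]
Fix exponent of X7 at 1, X4 at 0, X5 at 0, X6 at 0, X8 at 0; solve each RREF row for its pivot's exponent:
  r0: exp(X1) + (1)·1 = 0 ⇒ exp(X1) = -1
  r1: exp(X2) + (-1)·1 = 0 ⇒ exp(X2) = 1
  r2: exp(X3) + (1)·1 = 0 ⇒ exp(X3) = -1
Π_4 = X1^-1 · X2 · X3^-1 · X7

["-1", "1", "-1", "0", "0", "0", "1", "0"]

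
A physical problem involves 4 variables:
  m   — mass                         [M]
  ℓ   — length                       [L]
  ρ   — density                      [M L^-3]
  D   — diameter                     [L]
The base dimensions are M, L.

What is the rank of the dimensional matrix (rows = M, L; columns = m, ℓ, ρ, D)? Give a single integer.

Dimensional matrix (M×L by m×ℓ×ρ×D):
  M: [ 1  0  1  0]
  L: [ 0  1 -3  1]
Echelon form has 2 nonzero rows (pivots: m,ℓ)

2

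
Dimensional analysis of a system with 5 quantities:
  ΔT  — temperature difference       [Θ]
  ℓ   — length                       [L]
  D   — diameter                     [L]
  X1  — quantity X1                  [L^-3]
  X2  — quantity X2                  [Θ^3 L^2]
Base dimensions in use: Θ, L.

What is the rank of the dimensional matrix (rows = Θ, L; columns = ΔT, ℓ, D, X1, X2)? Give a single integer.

2

Exponent matrix [Θ,L] × [ΔT,ℓ,D,X1,X2]:
  Θ: [ 1  0  0  0  3]
  L: [ 0  1  1 -3  2]
RREF → pivots at {ΔT,ℓ} ⇒ r = 2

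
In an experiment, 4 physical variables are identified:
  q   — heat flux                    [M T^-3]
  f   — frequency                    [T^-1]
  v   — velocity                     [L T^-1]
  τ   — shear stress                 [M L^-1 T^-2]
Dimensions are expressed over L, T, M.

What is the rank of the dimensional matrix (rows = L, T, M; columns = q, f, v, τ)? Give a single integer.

Dimensional matrix (L×T×M by q×f×v×τ):
  L: [ 0  0  1 -1]
  T: [-3 -1 -1 -2]
  M: [ 1  0  0  1]
Echelon form has 3 nonzero rows (pivots: q,f,v)

3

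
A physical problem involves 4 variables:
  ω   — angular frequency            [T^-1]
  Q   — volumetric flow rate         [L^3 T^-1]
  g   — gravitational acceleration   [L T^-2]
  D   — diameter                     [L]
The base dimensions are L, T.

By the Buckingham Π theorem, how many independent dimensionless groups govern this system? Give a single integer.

Dimensional matrix (L×T by ω×Q×g×D):
  L: [ 0  3  1  1]
  T: [-1 -1 -2  0]
RREF → pivots at {ω,Q} ⇒ r = 2
n=4, r=2 ⇒ 2 dimensionless groups

2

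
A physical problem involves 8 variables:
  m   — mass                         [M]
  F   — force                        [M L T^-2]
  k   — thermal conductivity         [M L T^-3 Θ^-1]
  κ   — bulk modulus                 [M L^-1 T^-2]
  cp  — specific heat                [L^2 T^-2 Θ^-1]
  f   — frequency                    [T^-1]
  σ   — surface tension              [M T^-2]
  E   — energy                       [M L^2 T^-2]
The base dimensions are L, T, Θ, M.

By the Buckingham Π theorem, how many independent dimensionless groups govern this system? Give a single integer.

4

Dimensional matrix (L×T×Θ×M by m×F×k×κ×cp×f×σ×E):
  L: [ 0  1  1 -1  2  0  0  2]
  T: [ 0 -2 -3 -2 -2 -1 -2 -2]
  Θ: [ 0  0 -1  0 -1  0  0  0]
  M: [ 1  1  1  1  0  0  1  1]
Row reduction gives pivot columns m,F,k,κ; rank = 4
Π count = n − r = 8 − 4 = 4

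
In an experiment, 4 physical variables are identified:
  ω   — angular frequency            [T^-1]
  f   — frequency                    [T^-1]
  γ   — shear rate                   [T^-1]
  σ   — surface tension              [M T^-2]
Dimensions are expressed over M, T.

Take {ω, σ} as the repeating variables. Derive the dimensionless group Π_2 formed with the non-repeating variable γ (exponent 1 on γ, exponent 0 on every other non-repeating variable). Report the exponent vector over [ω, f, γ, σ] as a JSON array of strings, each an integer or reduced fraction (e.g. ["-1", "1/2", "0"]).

Write exponents as rows M,T / cols ω,f,γ,σ:
  M: [ 0  0  0  1]
  T: [-1 -1 -1 -2]
Echelon form has 2 nonzero rows (pivots: ω,σ)
Pivot set = {ω,σ}, free = {f,γ}
RREF:
  r0: [   1    1    1    0]
  r1: [   0    0    0    1]
Fix exponent of γ at 1, f at 0; solve each RREF row for its pivot's exponent:
  r0: exp(ω) + (1)·1 = 0 ⇒ exp(ω) = -1
  r1: exp(σ) + (0)·1 = 0 ⇒ exp(σ) = 0
Π_2 = ω^-1 · γ

["-1", "0", "1", "0"]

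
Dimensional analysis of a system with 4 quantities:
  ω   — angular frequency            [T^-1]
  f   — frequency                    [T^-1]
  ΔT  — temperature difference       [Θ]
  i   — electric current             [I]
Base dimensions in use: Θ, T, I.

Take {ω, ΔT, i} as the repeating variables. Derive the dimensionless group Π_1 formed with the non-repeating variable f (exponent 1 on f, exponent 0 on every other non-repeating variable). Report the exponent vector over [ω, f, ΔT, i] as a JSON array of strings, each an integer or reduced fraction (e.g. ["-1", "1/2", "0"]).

["-1", "1", "0", "0"]

Exponent matrix [Θ,T,I] × [ω,f,ΔT,i]:
  Θ: [ 0  0  1  0]
  T: [-1 -1  0  0]
  I: [ 0  0  0  1]
Echelon form has 3 nonzero rows (pivots: ω,ΔT,i)
Pivot set = {ω,ΔT,i}, free = {f}
RREF:
  r0: [   1    1    0    0]
  r1: [   0    0    1    0]
  r2: [   0    0    0    1]
Fix exponent of f at 1; solve each RREF row for its pivot's exponent:
  r0: exp(ω) + (1)·1 = 0 ⇒ exp(ω) = -1
  r1: exp(ΔT) + (0)·1 = 0 ⇒ exp(ΔT) = 0
  r2: exp(i) + (0)·1 = 0 ⇒ exp(i) = 0
Π_1 = ω^-1 · f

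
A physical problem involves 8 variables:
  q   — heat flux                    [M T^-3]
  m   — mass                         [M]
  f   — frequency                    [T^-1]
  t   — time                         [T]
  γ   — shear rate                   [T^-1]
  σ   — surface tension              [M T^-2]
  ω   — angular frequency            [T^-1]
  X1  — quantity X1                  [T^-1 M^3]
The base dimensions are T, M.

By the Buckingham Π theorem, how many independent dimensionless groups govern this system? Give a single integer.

6

Dimensional matrix (T×M by q×m×f×t×γ×σ×ω×X1):
  T: [-3  0 -1  1 -1 -2 -1 -1]
  M: [ 1  1  0  0  0  1  0  3]
RREF → pivots at {q,m} ⇒ r = 2
8 vars − rank 2 = 6 Π groups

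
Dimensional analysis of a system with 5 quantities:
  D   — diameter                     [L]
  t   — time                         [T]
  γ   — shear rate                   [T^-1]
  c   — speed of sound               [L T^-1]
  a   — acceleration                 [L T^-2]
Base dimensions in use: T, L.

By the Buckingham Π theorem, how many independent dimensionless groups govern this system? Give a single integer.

3

Write exponents as rows T,L / cols D,t,γ,c,a:
  T: [ 0  1 -1 -1 -2]
  L: [ 1  0  0  1  1]
Row reduction gives pivot columns D,t; rank = 2
Π count = n − r = 5 − 2 = 3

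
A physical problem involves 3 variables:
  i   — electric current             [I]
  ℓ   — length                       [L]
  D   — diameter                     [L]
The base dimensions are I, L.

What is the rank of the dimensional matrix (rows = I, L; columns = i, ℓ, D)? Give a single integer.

Dimensional matrix (I×L by i×ℓ×D):
  I: [ 1  0  0]
  L: [ 0  1  1]
Echelon form has 2 nonzero rows (pivots: i,ℓ)

2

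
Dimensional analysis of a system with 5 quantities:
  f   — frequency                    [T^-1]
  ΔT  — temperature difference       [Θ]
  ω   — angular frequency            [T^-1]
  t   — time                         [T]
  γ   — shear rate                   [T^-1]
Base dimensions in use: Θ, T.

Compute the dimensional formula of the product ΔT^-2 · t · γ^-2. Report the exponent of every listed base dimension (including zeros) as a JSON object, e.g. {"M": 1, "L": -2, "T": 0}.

Exponent matrix [Θ,T] × [f,ΔT,ω,t,γ]:
  Θ: [ 0  1  0  0  0]
  T: [-1  0 -1  1 -1]
  [Θ]: (-2)·1+(1)·0+(-2)·0 = -2
  [T]: (-2)·0+(1)·1+(-2)·-1 = 3
⇒ Θ^-2 T^3

{"Θ": -2, "T": 3}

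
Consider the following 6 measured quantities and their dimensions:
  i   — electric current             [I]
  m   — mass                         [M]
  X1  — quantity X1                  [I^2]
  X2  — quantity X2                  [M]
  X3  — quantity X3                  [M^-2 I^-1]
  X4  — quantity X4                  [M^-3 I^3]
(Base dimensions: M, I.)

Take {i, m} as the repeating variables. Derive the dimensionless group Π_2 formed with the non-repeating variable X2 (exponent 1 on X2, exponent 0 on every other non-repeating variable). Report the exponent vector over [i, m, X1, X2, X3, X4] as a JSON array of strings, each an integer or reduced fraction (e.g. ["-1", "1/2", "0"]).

Exponent matrix [M,I] × [i,m,X1,X2,X3,X4]:
  M: [ 0  1  0  1 -2 -3]
  I: [ 1  0  2  0 -1  3]
RREF → pivots at {i,m} ⇒ r = 2
Pivot set = {i,m}, free = {X1,X2,X3,X4}
RREF:
  r0: [   1    0    2    0   -1    3]
  r1: [   0    1    0    1   -2   -3]
Fix exponent of X2 at 1, X1 at 0, X3 at 0, X4 at 0; solve each RREF row for its pivot's exponent:
  r0: exp(i) + (0)·1 = 0 ⇒ exp(i) = 0
  r1: exp(m) + (1)·1 = 0 ⇒ exp(m) = -1
Π_2 = m^-1 · X2

["0", "-1", "0", "1", "0", "0"]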